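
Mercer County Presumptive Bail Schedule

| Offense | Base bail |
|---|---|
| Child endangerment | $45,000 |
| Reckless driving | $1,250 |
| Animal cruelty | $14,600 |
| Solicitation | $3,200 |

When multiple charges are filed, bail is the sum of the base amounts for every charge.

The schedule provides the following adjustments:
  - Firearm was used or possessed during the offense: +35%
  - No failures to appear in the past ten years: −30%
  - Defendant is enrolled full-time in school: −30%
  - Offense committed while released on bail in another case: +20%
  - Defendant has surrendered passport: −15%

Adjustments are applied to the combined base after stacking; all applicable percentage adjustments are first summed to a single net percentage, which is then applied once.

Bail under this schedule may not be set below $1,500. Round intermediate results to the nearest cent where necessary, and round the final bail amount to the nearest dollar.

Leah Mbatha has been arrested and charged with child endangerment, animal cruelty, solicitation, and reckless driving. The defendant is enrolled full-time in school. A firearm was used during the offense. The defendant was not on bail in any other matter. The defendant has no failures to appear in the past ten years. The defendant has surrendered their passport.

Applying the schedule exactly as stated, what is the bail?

$38,430

Base amounts from the schedule: child endangerment $45,000; animal cruelty $14,600; solicitation $3,200; reckless driving $1,250.
Stacking rule: sum of all bases. $45,000 + $14,600 + $3,200 + $1,250 = $64,050.
Net percentage adjustment: +35% −30% −30% −15% = −40%. $64,050 × 0.6 = $38,430.
$38,430 is at or above the $1,500 minimum.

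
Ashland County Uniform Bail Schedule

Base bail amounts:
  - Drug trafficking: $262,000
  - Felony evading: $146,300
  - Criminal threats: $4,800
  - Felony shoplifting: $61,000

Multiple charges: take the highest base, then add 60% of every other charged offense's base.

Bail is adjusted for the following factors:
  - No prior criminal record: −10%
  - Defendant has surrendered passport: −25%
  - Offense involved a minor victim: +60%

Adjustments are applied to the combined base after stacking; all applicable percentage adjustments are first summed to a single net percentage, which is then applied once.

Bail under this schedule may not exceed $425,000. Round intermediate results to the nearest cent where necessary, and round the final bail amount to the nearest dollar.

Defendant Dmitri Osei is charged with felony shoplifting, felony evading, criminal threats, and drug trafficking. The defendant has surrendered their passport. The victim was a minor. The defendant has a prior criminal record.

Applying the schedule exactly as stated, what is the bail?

Base amounts from the schedule: felony shoplifting $61,000; felony evading $146,300; criminal threats $4,800; drug trafficking $262,000.
Stacking rule: highest base plus 60% of each additional charge. Highest is drug trafficking at $262,000. Additional: $61,000 × 60% = $36,600; $146,300 × 60% = $87,780; $4,800 × 60% = $2,880. Combined base = $262,000 + $127,260 = $389,260.
Net percentage adjustment: −25% +60% = +35%. $389,260 × 1.35 = $525,501.
Result $525,501 exceeds the maximum of $425,000; bail is capped at $425,000.

$425,000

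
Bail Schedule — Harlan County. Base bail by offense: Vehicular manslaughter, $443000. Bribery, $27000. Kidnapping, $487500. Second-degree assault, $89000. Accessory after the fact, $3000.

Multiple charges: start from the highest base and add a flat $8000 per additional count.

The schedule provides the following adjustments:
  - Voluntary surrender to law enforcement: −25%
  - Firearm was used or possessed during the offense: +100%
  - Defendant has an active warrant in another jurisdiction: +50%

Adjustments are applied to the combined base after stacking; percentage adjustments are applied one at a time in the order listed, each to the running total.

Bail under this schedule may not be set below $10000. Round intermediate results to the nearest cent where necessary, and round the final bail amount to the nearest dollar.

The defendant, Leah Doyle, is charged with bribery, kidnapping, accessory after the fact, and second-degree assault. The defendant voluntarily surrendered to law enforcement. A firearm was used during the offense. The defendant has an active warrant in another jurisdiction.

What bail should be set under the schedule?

Base amounts from the schedule: bribery $27000; kidnapping $487500; accessory after the fact $3000; second-degree assault $89000.
Stacking rule: highest base plus $8000 per additional charge. Highest is kidnapping at $487500; 3 additional charges → +$24000. Combined base = $511500.
Voluntary surrender to law enforcement (−25%): $511500 × 0.75 = $383625.
Firearm was used or possessed during the offense (+100%): $383625 × 2 = $767250.
Defendant has an active warrant in another jurisdiction (+50%): $767250 × 1.5 = $1150875.
$1150875 is at or above the $10000 minimum.

$1150875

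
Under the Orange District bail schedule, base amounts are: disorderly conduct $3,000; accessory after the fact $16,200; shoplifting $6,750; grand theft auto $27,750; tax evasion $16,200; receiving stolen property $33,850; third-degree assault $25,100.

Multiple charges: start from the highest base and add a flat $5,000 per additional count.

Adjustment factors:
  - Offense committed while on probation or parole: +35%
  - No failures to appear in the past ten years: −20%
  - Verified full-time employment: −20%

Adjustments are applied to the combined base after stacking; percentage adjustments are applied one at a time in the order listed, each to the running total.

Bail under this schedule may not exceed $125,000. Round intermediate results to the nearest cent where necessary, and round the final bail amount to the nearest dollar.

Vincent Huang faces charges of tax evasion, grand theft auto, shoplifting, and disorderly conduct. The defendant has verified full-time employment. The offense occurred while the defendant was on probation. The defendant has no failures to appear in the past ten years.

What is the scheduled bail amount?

$36,936

Base amounts from the schedule: tax evasion $16,200; grand theft auto $27,750; shoplifting $6,750; disorderly conduct $3,000.
Stacking rule: highest base plus $5,000 per additional charge. Highest is grand theft auto at $27,750; 3 additional charges → +$15,000. Combined base = $42,750.
Offense committed while on probation or parole (+35%): $42,750 × 1.35 = $57,712.50.
No failures to appear in the past ten years (−20%): $57,712.50 × 0.8 = $46,170.
Verified full-time employment (−20%): $46,170 × 0.8 = $36,936.
$36,936 is within the $125,000 maximum.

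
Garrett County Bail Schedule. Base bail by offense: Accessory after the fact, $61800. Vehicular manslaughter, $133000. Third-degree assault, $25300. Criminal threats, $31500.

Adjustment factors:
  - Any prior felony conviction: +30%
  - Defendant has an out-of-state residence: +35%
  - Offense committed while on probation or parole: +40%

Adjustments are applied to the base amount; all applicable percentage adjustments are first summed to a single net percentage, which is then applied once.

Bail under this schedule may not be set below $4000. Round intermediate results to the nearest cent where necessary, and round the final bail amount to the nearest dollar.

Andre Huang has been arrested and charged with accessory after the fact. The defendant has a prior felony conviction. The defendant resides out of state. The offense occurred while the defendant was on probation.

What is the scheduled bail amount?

Base amounts from the schedule: accessory after the fact $61800.
Single charge. Combined base = $61800.
Net percentage adjustment: +30% +35% +40% = +105%. $61800 × 2.05 = $126690.
$126690 is at or above the $4000 minimum.

$126690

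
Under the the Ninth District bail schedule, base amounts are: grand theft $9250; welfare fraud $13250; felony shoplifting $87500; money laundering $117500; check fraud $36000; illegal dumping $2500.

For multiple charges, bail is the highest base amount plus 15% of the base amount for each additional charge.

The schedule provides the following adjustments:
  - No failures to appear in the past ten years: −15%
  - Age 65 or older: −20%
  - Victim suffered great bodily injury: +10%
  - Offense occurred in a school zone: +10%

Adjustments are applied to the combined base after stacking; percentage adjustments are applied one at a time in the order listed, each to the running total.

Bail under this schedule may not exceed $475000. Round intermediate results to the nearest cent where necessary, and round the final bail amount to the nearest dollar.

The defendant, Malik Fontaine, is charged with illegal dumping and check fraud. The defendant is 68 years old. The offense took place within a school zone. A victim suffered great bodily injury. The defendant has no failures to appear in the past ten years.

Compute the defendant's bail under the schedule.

$29929

Base amounts from the schedule: illegal dumping $2500; check fraud $36000.
Stacking rule: highest base plus 15% of each additional charge. Highest is check fraud at $36000. Additional: $2500 × 15% = $375. Combined base = $36000 + $375 = $36375.
No failures to appear in the past ten years (−15%): $36375 × 0.85 = $30918.75.
Age 65 or older (−20%): $30918.75 × 0.8 = $24735.
Victim suffered great bodily injury (+10%): $24735 × 1.1 = $27208.50.
Offense occurred in a school zone (+10%): $27208.50 × 1.1 = $29929.35.
$29929.35 is within the $475000 maximum.
Rounded to the nearest dollar: $29929.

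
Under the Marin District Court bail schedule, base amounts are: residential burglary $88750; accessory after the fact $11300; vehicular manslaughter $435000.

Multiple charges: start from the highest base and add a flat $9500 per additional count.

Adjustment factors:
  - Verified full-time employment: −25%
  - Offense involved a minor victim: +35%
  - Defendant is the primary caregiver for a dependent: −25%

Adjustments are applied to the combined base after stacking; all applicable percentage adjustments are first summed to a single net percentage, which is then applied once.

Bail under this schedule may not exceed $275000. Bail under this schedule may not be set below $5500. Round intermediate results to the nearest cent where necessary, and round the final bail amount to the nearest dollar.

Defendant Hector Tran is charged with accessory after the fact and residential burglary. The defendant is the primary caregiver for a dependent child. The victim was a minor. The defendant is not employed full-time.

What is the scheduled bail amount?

$108075

Base amounts from the schedule: accessory after the fact $11300; residential burglary $88750.
Stacking rule: highest base plus $9500 per additional charge. Highest is residential burglary at $88750; 1 additional charge → +$9500. Combined base = $98250.
Net percentage adjustment: +35% −25% = +10%. $98250 × 1.1 = $108075.
$108075 is within the $275000 maximum.
$108075 is at or above the $5500 minimum.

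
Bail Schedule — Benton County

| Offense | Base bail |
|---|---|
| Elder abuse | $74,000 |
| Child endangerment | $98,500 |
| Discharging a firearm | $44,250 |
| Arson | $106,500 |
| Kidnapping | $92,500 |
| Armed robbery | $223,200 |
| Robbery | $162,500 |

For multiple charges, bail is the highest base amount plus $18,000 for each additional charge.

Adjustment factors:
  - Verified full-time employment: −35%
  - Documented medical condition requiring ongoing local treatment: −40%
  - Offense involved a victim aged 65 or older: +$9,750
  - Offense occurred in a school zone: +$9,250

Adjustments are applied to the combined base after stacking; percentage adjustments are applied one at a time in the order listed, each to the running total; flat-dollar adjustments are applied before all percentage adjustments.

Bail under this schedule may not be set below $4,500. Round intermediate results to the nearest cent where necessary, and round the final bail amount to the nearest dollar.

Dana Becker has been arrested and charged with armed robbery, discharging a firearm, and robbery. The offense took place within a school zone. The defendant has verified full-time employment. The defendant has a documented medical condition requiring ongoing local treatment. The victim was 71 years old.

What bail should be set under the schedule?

Base amounts from the schedule: armed robbery $223,200; discharging a firearm $44,250; robbery $162,500.
Stacking rule: highest base plus $18,000 per additional charge. Highest is armed robbery at $223,200; 2 additional charges → +$36,000. Combined base = $259,200.
Offense involved a victim aged 65 or older (+$9,750 flat): $259,200 + $9,750 = $268,950.
Offense occurred in a school zone (+$9,250 flat): $268,950 + $9,250 = $278,200.
Verified full-time employment (−35%): $278,200 × 0.65 = $180,830.
Documented medical condition requiring ongoing local treatment (−40%): $180,830 × 0.6 = $108,498.
$108,498 is at or above the $4,500 minimum.

$108,498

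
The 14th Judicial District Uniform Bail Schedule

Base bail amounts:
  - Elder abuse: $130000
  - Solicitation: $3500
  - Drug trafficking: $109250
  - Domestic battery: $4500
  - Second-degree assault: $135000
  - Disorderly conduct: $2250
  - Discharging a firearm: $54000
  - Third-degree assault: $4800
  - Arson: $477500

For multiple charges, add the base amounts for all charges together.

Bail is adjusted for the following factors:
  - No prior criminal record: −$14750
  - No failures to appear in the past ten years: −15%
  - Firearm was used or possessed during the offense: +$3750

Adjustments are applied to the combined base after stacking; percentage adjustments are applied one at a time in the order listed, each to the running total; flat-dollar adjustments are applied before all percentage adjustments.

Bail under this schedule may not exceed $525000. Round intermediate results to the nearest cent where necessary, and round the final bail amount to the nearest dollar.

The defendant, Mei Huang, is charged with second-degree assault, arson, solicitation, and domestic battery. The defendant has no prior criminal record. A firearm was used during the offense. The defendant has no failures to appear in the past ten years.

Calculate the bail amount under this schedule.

$518075

Base amounts from the schedule: second-degree assault $135000; arson $477500; solicitation $3500; domestic battery $4500.
Stacking rule: sum of all bases. $135000 + $477500 + $3500 + $4500 = $620500.
No prior criminal record (−$14750 flat): $620500 − $14750 = $605750.
Firearm was used or possessed during the offense (+$3750 flat): $605750 + $3750 = $609500.
No failures to appear in the past ten years (−15%): $609500 × 0.85 = $518075.
$518075 is within the $525000 maximum.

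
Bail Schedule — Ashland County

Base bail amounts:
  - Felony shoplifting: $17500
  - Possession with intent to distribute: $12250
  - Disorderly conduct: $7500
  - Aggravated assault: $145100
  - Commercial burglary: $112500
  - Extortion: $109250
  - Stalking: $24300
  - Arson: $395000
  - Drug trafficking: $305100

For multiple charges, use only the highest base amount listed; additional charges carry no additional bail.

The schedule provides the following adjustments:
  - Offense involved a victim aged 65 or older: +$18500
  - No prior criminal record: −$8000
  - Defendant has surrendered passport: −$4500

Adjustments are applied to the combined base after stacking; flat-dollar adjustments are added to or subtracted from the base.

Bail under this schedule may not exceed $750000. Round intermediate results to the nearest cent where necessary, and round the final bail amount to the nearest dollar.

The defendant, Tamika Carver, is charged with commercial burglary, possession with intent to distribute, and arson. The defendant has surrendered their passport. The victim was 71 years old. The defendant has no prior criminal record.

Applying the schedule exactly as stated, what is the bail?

Base amounts from the schedule: commercial burglary $112500; possession with intent to distribute $12250; arson $395000.
Stacking rule: use the highest base only. Highest is arson at $395000. Combined base = $395000.
Offense involved a victim aged 65 or older (+$18500 flat): $395000 + $18500 = $413500.
No prior criminal record (−$8000 flat): $413500 − $8000 = $405500.
Defendant has surrendered passport (−$4500 flat): $405500 − $4500 = $401000.
$401000 is within the $750000 maximum.

$401000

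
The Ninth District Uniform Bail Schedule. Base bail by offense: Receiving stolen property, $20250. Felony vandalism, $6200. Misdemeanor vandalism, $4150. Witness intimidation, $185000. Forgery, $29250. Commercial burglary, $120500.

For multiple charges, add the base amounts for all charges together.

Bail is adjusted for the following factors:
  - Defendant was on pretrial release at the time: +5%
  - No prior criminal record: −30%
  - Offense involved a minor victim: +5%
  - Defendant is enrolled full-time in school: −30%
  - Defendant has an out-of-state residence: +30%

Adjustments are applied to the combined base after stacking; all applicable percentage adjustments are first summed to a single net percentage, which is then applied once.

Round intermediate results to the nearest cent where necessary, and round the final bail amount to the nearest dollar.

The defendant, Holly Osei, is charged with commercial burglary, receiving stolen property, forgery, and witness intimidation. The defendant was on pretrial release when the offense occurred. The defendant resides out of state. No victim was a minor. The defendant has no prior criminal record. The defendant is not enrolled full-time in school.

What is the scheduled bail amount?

Base amounts from the schedule: commercial burglary $120500; receiving stolen property $20250; forgery $29250; witness intimidation $185000.
Stacking rule: sum of all bases. $120500 + $20250 + $29250 + $185000 = $355000.
Net percentage adjustment: +5% −30% +30% = +5%. $355000 × 1.05 = $372750.

$372750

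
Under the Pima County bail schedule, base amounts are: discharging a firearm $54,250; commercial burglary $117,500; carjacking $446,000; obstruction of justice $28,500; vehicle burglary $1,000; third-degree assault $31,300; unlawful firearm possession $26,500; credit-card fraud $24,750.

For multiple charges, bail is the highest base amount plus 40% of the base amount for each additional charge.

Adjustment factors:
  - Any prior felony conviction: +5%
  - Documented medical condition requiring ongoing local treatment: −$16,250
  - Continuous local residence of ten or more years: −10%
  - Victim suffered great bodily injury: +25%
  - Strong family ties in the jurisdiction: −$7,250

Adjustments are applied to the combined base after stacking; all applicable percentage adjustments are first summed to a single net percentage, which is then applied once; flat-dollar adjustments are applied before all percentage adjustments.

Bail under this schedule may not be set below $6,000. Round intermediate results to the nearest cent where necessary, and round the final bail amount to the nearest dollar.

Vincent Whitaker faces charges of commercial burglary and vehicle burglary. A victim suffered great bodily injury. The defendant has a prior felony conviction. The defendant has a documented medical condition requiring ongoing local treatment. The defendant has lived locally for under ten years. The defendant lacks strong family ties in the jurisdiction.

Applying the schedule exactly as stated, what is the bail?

$132,145

Base amounts from the schedule: commercial burglary $117,500; vehicle burglary $1,000.
Stacking rule: highest base plus 40% of each additional charge. Highest is commercial burglary at $117,500. Additional: $1,000 × 40% = $400. Combined base = $117,500 + $400 = $117,900.
Documented medical condition requiring ongoing local treatment (−$16,250 flat): $117,900 − $16,250 = $101,650.
Net percentage adjustment: +5% +25% = +30%. $101,650 × 1.3 = $132,145.
$132,145 is at or above the $6,000 minimum.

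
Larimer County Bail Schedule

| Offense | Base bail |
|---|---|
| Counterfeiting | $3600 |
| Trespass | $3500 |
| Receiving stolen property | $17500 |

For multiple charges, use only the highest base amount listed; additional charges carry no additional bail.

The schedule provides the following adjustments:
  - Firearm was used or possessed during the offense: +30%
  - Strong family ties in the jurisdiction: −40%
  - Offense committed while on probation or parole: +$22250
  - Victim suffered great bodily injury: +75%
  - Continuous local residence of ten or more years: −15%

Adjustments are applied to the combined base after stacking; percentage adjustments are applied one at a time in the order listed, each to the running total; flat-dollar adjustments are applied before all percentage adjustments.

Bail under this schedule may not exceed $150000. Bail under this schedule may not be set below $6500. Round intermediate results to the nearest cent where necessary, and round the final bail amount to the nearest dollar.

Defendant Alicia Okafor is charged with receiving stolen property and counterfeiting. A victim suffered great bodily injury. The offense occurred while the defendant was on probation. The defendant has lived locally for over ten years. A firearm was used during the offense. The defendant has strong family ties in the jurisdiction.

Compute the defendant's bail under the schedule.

Base amounts from the schedule: receiving stolen property $17500; counterfeiting $3600.
Stacking rule: use the highest base only. Highest is receiving stolen property at $17500. Combined base = $17500.
Offense committed while on probation or parole (+$22250 flat): $17500 + $22250 = $39750.
Firearm was used or possessed during the offense (+30%): $39750 × 1.3 = $51675.
Strong family ties in the jurisdiction (−40%): $51675 × 0.6 = $31005.
Victim suffered great bodily injury (+75%): $31005 × 1.75 = $54258.75.
Continuous local residence of ten or more years (−15%): $54258.75 × 0.85 = $46119.94.
$46119.94 is within the $150000 maximum.
$46119.94 is at or above the $6500 minimum.
Rounded to the nearest dollar: $46120.

$46120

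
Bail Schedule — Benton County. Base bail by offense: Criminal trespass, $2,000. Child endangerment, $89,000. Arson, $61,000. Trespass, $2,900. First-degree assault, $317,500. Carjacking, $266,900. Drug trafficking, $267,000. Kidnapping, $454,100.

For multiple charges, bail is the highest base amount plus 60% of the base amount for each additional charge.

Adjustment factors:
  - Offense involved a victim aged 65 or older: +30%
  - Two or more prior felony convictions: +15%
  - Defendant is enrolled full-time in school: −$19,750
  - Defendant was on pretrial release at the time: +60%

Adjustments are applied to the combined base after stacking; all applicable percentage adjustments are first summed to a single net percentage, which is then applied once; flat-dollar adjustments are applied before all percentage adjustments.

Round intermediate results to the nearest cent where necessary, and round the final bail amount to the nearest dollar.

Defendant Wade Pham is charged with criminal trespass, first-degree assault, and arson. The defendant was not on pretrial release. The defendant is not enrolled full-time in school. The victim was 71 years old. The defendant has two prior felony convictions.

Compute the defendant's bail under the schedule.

Base amounts from the schedule: criminal trespass $2,000; first-degree assault $317,500; arson $61,000.
Stacking rule: highest base plus 60% of each additional charge. Highest is first-degree assault at $317,500. Additional: $2,000 × 60% = $1,200; $61,000 × 60% = $36,600. Combined base = $317,500 + $37,800 = $355,300.
Net percentage adjustment: +30% +15% = +45%. $355,300 × 1.45 = $515,185.

$515,185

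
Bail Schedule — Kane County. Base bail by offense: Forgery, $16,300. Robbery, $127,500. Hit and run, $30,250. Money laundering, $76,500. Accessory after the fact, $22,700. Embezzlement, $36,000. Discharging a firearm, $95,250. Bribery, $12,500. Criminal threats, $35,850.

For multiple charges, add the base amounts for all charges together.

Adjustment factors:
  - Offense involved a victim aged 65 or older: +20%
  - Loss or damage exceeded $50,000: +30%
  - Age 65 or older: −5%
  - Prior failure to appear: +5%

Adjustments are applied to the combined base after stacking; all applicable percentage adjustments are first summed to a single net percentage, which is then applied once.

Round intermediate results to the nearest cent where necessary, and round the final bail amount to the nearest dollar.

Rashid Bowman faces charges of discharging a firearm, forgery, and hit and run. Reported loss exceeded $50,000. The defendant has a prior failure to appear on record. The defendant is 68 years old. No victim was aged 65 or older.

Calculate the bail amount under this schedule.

Base amounts from the schedule: discharging a firearm $95,250; forgery $16,300; hit and run $30,250.
Stacking rule: sum of all bases. $95,250 + $16,300 + $30,250 = $141,800.
Net percentage adjustment: +30% −5% +5% = +30%. $141,800 × 1.3 = $184,340.

$184,340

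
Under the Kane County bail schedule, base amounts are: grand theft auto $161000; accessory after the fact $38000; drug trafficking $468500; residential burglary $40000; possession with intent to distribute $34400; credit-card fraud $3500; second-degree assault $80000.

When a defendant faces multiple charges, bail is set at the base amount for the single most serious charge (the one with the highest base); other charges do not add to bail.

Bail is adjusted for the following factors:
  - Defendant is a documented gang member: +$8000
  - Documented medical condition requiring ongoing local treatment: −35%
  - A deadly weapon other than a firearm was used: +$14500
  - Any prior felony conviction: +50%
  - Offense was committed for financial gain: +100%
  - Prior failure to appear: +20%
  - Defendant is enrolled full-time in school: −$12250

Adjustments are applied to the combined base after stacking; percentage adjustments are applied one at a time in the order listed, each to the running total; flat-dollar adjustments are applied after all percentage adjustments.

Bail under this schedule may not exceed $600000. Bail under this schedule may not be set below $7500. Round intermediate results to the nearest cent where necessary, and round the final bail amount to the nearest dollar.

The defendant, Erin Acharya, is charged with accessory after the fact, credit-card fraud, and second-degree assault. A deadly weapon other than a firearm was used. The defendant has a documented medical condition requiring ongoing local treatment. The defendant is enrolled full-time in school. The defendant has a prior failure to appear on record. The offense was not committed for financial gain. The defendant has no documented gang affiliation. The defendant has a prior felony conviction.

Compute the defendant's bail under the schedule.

Base amounts from the schedule: accessory after the fact $38000; credit-card fraud $3500; second-degree assault $80000.
Stacking rule: use the highest base only. Highest is second-degree assault at $80000. Combined base = $80000.
Documented medical condition requiring ongoing local treatment (−35%): $80000 × 0.65 = $52000.
Any prior felony conviction (+50%): $52000 × 1.5 = $78000.
Prior failure to appear (+20%): $78000 × 1.2 = $93600.
A deadly weapon other than a firearm was used (+$14500 flat): $93600 + $14500 = $108100.
Defendant is enrolled full-time in school (−$12250 flat): $108100 − $12250 = $95850.
$95850 is within the $600000 maximum.
$95850 is at or above the $7500 minimum.

$95850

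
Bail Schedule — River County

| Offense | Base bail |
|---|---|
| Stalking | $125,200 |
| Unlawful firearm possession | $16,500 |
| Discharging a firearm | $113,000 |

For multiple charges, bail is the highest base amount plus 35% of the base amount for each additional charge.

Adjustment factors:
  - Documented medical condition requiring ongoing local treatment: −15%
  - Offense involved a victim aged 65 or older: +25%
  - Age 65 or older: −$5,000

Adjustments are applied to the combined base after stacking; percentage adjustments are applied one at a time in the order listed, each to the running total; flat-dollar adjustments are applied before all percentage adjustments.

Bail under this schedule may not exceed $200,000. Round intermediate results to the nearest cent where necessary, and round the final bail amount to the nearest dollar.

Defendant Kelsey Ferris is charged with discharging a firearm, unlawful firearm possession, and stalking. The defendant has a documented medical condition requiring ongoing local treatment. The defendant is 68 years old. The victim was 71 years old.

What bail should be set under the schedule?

$175,870

Base amounts from the schedule: discharging a firearm $113,000; unlawful firearm possession $16,500; stalking $125,200.
Stacking rule: highest base plus 35% of each additional charge. Highest is stalking at $125,200. Additional: $113,000 × 35% = $39,550; $16,500 × 35% = $5,775. Combined base = $125,200 + $45,325 = $170,525.
Age 65 or older (−$5,000 flat): $170,525 − $5,000 = $165,525.
Documented medical condition requiring ongoing local treatment (−15%): $165,525 × 0.85 = $140,696.25.
Offense involved a victim aged 65 or older (+25%): $140,696.25 × 1.25 = $175,870.31.
$175,870.31 is within the $200,000 maximum.
Rounded to the nearest dollar: $175,870.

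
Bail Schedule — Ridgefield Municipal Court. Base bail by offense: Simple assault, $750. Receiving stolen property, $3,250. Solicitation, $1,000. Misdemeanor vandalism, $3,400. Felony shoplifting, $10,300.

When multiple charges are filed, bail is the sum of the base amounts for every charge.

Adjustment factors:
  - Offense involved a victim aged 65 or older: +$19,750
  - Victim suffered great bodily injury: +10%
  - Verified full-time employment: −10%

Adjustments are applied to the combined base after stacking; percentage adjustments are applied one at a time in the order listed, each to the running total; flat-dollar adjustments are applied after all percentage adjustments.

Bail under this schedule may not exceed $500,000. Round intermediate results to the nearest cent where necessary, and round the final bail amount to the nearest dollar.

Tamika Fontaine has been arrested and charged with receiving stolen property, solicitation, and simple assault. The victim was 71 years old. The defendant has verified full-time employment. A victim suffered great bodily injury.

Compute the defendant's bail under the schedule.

$24,700

Base amounts from the schedule: receiving stolen property $3,250; solicitation $1,000; simple assault $750.
Stacking rule: sum of all bases. $3,250 + $1,000 + $750 = $5,000.
Victim suffered great bodily injury (+10%): $5,000 × 1.1 = $5,500.
Verified full-time employment (−10%): $5,500 × 0.9 = $4,950.
Offense involved a victim aged 65 or older (+$19,750 flat): $4,950 + $19,750 = $24,700.
$24,700 is within the $500,000 maximum.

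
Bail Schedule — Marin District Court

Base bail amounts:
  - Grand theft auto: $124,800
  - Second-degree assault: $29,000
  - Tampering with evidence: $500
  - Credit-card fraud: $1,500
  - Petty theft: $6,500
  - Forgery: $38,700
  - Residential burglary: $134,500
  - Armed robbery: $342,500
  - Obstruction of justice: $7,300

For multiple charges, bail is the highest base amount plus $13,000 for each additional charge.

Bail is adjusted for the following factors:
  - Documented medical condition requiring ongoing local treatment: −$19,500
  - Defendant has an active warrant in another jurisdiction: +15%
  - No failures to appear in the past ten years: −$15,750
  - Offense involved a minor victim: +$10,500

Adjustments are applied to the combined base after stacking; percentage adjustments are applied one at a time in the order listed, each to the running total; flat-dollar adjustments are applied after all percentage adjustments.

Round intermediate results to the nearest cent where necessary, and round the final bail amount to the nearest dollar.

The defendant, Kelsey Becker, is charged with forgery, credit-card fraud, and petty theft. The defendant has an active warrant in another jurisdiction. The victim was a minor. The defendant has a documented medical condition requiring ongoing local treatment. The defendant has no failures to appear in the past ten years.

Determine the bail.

$49,655

Base amounts from the schedule: forgery $38,700; credit-card fraud $1,500; petty theft $6,500.
Stacking rule: highest base plus $13,000 per additional charge. Highest is forgery at $38,700; 2 additional charges → +$26,000. Combined base = $64,700.
Defendant has an active warrant in another jurisdiction (+15%): $64,700 × 1.15 = $74,405.
Documented medical condition requiring ongoing local treatment (−$19,500 flat): $74,405 − $19,500 = $54,905.
No failures to appear in the past ten years (−$15,750 flat): $54,905 − $15,750 = $39,155.
Offense involved a minor victim (+$10,500 flat): $39,155 + $10,500 = $49,655.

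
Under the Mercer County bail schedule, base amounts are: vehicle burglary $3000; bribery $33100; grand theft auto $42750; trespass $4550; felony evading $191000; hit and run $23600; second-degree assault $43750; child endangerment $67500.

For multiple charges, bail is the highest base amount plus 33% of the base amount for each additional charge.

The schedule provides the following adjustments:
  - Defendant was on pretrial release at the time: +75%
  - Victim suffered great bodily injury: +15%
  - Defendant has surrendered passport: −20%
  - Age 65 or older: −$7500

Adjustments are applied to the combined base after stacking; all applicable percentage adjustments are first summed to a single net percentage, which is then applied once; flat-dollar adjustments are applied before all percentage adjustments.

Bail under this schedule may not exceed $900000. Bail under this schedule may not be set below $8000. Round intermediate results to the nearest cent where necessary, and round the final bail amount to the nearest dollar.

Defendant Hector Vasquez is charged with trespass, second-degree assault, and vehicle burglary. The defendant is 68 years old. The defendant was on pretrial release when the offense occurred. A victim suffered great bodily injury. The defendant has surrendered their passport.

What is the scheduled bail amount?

Base amounts from the schedule: trespass $4550; second-degree assault $43750; vehicle burglary $3000.
Stacking rule: highest base plus 33% of each additional charge. Highest is second-degree assault at $43750. Additional: $4550 × 33% = $1501.50; $3000 × 33% = $990. Combined base = $43750 + $2491.50 = $46241.50.
Age 65 or older (−$7500 flat): $46241.50 − $7500 = $38741.50.
Net percentage adjustment: +75% +15% −20% = +70%. $38741.50 × 1.7 = $65860.55.
$65860.55 is within the $900000 maximum.
$65860.55 is at or above the $8000 minimum.
Rounded to the nearest dollar: $65861.

$65861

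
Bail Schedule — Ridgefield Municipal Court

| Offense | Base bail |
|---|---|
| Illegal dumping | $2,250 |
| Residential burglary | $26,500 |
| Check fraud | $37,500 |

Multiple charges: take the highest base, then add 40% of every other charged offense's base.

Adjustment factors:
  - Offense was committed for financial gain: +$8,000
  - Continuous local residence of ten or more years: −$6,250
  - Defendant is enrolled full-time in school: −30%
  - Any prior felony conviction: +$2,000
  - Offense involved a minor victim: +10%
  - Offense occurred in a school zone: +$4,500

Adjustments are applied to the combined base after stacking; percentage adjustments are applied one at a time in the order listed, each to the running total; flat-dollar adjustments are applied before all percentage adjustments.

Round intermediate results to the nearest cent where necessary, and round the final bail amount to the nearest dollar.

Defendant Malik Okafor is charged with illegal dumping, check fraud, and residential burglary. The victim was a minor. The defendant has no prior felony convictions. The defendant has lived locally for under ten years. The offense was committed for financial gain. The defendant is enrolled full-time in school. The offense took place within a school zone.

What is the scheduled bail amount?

$47,355

Base amounts from the schedule: illegal dumping $2,250; check fraud $37,500; residential burglary $26,500.
Stacking rule: highest base plus 40% of each additional charge. Highest is check fraud at $37,500. Additional: $2,250 × 40% = $900; $26,500 × 40% = $10,600. Combined base = $37,500 + $11,500 = $49,000.
Offense was committed for financial gain (+$8,000 flat): $49,000 + $8,000 = $57,000.
Offense occurred in a school zone (+$4,500 flat): $57,000 + $4,500 = $61,500.
Defendant is enrolled full-time in school (−30%): $61,500 × 0.7 = $43,050.
Offense involved a minor victim (+10%): $43,050 × 1.1 = $47,355.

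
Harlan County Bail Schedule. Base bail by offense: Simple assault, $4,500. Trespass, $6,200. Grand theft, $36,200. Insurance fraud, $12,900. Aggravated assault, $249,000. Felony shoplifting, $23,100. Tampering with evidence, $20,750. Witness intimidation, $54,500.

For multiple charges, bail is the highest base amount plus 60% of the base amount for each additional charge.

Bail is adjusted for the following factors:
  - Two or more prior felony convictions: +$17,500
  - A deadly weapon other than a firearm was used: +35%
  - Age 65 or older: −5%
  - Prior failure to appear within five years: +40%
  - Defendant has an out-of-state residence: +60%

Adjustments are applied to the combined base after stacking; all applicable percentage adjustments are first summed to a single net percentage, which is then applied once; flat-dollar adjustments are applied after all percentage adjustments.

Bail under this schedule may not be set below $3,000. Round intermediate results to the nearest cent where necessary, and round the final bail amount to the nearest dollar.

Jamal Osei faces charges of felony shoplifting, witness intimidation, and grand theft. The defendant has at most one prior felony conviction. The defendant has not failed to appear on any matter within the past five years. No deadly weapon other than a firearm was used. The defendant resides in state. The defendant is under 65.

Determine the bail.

$90,080

Base amounts from the schedule: felony shoplifting $23,100; witness intimidation $54,500; grand theft $36,200.
Stacking rule: highest base plus 60% of each additional charge. Highest is witness intimidation at $54,500. Additional: $23,100 × 60% = $13,860; $36,200 × 60% = $21,720. Combined base = $54,500 + $35,580 = $90,080.
No adjustment factors apply to this defendant.
$90,080 is at or above the $3,000 minimum.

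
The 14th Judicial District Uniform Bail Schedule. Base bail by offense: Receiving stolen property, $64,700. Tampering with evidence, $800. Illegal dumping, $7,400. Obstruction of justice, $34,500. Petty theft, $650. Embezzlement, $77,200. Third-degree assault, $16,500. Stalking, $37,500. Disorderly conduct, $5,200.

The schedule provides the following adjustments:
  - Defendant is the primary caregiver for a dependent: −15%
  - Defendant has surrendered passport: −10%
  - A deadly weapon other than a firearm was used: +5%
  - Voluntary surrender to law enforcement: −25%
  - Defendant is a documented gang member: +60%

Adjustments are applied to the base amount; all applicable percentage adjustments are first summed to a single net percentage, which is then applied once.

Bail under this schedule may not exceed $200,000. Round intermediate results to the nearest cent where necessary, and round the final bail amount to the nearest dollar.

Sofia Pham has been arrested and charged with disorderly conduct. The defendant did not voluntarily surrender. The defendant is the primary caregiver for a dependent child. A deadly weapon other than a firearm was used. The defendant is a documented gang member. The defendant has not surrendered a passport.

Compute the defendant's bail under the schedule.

$7,800

Base amounts from the schedule: disorderly conduct $5,200.
Single charge. Combined base = $5,200.
Net percentage adjustment: −15% +5% +60% = +50%. $5,200 × 1.5 = $7,800.
$7,800 is within the $200,000 maximum.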